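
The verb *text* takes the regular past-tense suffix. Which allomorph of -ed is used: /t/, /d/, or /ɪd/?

/ɪd/

The stem *text* ends in /t/ or /d/.
The -ed suffix is realized as /ɪd/ after /t, d/; as /t/ after other voiceless consonants; and as /d/ after other voiced sounds.
So -ed on *text* is pronounced /ɪd/.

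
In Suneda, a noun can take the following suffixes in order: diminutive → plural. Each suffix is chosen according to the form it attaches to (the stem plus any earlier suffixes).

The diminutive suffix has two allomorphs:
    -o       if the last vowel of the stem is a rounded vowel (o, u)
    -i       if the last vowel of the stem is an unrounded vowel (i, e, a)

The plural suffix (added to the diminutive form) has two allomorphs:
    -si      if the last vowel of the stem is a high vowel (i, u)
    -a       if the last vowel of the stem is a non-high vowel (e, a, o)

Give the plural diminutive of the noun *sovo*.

Since the last vowel of *sovo* is /o/ (a rounded vowel), it takes -o, giving *sovoo*.
The diminutive form *sovoo*: last vowel = /o/, a non-high vowel → -a → *sovooa*.

sovooa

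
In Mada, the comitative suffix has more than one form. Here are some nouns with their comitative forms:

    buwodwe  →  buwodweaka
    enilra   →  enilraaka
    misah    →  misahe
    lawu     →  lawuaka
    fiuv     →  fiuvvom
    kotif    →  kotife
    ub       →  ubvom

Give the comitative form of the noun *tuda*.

The alternation tracks the final sound of the stem — -e when the stem ends in a voiceless consonant (*misah*, *kotif*); -vom when the stem ends in a voiced consonant (*fiuv*, *ub*); -aka when the stem ends in a vowel (*buwodwe*, *enilra*, *lawu*).
*tuda* — final sound /a/ (a vowel) → -aka → *tudaaka*.

tudaaka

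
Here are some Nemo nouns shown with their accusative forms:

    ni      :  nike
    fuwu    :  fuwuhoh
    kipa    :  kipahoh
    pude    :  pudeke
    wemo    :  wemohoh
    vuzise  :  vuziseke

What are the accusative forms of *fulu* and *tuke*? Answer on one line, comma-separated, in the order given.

The suffix is conditioned by the last vowel: -ke when the last vowel of the stem is a front vowel (*ni*, *pude*, *vuzise*); -hoh when the last vowel of the stem is a back vowel (*fuwu*, *kipa*, *wemo*).
*fulu* — last vowel /u/ (a back vowel) → -hoh → *fuluhoh*.
The last vowel of *tuke* is /e/, which is a front vowel, so the suffix is -ke, giving *tukeke*.

fuluhoh, tukeke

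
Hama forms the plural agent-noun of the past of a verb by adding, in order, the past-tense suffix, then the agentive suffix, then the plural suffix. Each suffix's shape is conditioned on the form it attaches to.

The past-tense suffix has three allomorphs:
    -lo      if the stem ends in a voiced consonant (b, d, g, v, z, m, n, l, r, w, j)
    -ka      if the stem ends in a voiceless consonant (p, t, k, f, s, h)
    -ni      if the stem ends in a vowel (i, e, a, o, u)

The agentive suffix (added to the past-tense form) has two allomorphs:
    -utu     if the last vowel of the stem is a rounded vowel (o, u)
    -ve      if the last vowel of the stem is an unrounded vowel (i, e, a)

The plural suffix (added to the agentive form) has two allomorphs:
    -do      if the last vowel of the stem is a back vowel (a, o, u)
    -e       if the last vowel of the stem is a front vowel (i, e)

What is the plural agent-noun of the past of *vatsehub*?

*vatsehub*: final sound = /b/, a voiced consonant → -lo → *vatsehublo*.
Since the last vowel of the past-tense form *vatsehublo* is /o/ (a rounded vowel), it takes -utu, giving *vatsehubloutu*.
The last vowel of the agentive form *vatsehubloutu* is /u/, which is a back vowel, so the plural suffix is -do, giving *vatsehubloutudo*.

vatsehubloutudo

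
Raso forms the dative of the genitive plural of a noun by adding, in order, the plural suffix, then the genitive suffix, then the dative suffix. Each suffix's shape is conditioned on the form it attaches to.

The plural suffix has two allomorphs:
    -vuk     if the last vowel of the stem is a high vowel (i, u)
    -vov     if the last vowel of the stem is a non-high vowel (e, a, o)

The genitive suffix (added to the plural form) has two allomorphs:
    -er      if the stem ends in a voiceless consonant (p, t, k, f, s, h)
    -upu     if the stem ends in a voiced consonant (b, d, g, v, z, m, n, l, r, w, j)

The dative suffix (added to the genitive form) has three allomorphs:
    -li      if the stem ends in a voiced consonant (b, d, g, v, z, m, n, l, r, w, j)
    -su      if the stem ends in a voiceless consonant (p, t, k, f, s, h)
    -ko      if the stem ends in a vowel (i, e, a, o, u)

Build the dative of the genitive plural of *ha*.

*ha*: last vowel = /a/, a non-high vowel → -vov → *havov*.
The plural form *havov*: final consonant = /v/, voiced → -upu → *havovupu*.
The genitive form *havovupu* — final sound /u/ (a vowel) → -ko → *havovupuko*.

havovupuko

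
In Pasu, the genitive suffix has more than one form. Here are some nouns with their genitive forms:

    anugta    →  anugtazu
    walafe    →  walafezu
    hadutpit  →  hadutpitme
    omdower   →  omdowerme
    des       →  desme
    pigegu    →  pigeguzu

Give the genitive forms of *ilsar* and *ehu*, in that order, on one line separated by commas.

ilsarme, ehuzu

The suffix is conditioned by the final sound: -me when the stem ends in a consonant (*hadutpit*, *omdower*, *des*); -zu when the stem ends in a vowel (*anugta*, *walafe*, *pigegu*).
Since the final sound of *ilsar* is /r/ (a consonant), it takes -me, giving *ilsarme*.
The final sound of *ehu* is /u/, which is a vowel, so the suffix is -zu, giving *ehuzu*.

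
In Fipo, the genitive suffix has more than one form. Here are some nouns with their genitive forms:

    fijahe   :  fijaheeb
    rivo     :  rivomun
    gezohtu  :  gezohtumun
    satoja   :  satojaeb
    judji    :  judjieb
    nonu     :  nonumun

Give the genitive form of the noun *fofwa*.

Looking at the last vowel of each stem: -mun when the last vowel of the stem is a rounded vowel (*rivo*, *gezohtu*, *nonu*); -eb when the last vowel of the stem is an unrounded vowel (*fijahe*, *satoja*, *judji*).
*fofwa* — last vowel /a/ (an unrounded vowel) → -eb → *fofwaeb*.

fofwaeb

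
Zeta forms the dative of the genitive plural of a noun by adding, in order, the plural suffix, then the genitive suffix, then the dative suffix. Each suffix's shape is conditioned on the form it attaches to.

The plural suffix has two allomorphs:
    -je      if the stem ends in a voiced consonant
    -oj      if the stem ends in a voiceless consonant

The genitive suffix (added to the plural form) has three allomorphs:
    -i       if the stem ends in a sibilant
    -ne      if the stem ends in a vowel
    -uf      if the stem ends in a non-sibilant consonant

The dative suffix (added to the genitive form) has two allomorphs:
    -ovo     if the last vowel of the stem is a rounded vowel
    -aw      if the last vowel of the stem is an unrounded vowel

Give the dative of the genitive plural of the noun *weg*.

The final consonant of *weg* is /g/, which is voiced, so the plural suffix is -je, giving *wegje*.
The final sound of the plural form *wegje* is /e/, which is a vowel, so the genitive suffix is -ne, giving *wegjene*.
The last vowel of the genitive form *wegjene* is /e/, which is an unrounded vowel, so the dative suffix is -aw, giving *wegjeneaw*.

wegjeneaw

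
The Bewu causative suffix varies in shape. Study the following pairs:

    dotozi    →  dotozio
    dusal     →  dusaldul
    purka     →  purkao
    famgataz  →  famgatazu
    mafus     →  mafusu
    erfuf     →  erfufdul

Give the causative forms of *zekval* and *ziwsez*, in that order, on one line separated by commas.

The pattern is sibilance of the final sound: -u when the stem ends in a sibilant (*famgataz*, *mafus*); -dul when the stem ends in a non-sibilant consonant (*dusal*, *erfuf*); -o when the stem ends in a vowel (*dotozi*, *purka*).
*zekval* — final sound /l/ (a non-sibilant consonant) → -dul → *zekvaldul*.
Since the final sound of *ziwsez* is /z/ (a sibilant), it takes -u, giving *ziwsezu*.

zekvaldul, ziwsezu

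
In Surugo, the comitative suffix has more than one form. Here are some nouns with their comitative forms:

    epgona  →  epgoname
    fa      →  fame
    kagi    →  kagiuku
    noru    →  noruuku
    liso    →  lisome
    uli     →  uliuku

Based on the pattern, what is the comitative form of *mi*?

miuku

Looking at the last vowel of each stem: -uku when the last vowel of the stem is a high vowel (*kagi*, *noru*, *uli*); -me when the last vowel of the stem is a non-high vowel (*epgona*, *fa*, *liso*).
*mi*: last vowel = /i/, a high vowel → -uku → *miuku*.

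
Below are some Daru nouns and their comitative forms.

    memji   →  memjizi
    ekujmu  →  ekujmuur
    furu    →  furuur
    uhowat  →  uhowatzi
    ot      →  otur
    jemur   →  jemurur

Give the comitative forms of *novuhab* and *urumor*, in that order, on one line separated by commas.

The alternation tracks the last vowel of the stem — -ur when the last vowel of the stem is a rounded vowel (*ekujmu*, *furu*, *ot*, *jemur*); -zi when the last vowel of the stem is an unrounded vowel (*memji*, *uhowat*).
*novuhab*: last vowel = /a/, an unrounded vowel → -zi → *novuhabzi*.
The last vowel of *urumor* is /o/, which is a rounded vowel, so the suffix is -ur, giving *urumorur*.

novuhabzi, urumorur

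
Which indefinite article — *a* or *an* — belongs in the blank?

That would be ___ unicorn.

a

The indefinite article is chosen by the initial *sound* of the following word, not its spelling.
*unicorn* begins with the sound /juː/ (u pronounced /juː/) — a consonant sound.
So the article is *a*: That would be a unicorn.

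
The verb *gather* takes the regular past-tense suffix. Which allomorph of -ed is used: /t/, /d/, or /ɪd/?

The stem *gather* ends in a voiced sound other than /d/.
The -ed suffix is realized as /ɪd/ after /t, d/; as /t/ after other voiceless consonants; and as /d/ after other voiced sounds.
So -ed on *gather* is pronounced /d/.

/d/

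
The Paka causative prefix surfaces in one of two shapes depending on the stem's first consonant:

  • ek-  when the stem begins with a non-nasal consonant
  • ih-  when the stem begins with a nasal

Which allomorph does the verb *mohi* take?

ih-

*mohi*: first consonant = /m/, a nasal → ih-.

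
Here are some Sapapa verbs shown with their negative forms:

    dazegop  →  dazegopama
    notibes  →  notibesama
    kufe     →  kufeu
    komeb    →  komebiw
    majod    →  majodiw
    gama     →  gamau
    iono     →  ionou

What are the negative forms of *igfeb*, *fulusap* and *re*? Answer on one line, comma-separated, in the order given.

Looking at the final sound of each stem: -ama when the stem ends in a voiceless consonant (*dazegop*, *notibes*); -iw when the stem ends in a voiced consonant (*komeb*, *majod*); -u when the stem ends in a vowel (*kufe*, *gama*, *iono*).
*igfeb*: final sound = /b/, a voiced consonant → -iw → *igfebiw*.
*fulusap*: final sound = /p/, a voiceless consonant → -ama → *fulusapama*.
*re* — final sound /e/ (a vowel) → -u → *reu*.

igfebiw, fulusapama, reu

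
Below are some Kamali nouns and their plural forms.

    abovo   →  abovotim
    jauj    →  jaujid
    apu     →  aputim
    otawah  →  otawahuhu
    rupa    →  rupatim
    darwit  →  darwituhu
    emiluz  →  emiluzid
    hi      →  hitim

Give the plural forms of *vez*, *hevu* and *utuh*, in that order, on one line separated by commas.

The alternation tracks the final sound of the stem — -uhu when the stem ends in a voiceless consonant (*otawah*, *darwit*); -id when the stem ends in a voiced consonant (*jauj*, *emiluz*); -tim when the stem ends in a vowel (*abovo*, *apu*, *rupa*, *hi*).
Since the final sound of *vez* is /z/ (a voiced consonant), it takes -id, giving *vezid*.
The final sound of *hevu* is /u/, which is a vowel, so the suffix is -tim, giving *hevutim*.
Since the final sound of *utuh* is /h/ (a voiceless consonant), it takes -uhu, giving *utuhuhu*.

vezid, hevutim, utuhuhu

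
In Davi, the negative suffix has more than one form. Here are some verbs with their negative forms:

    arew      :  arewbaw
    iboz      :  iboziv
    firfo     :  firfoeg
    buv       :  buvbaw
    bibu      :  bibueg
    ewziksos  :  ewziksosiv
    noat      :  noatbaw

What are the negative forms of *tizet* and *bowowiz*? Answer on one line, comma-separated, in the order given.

tizetbaw, bowowiziv

The alternation tracks the final sound of the stem — -iv when the stem ends in a sibilant (*iboz*, *ewziksos*); -baw when the stem ends in a non-sibilant consonant (*arew*, *buv*, *noat*); -eg when the stem ends in a vowel (*firfo*, *bibu*).
*tizet*: final sound = /t/, a non-sibilant consonant → -baw → *tizetbaw*.
*bowowiz*: final sound = /z/, a sibilant → -iv → *bowowiziv*.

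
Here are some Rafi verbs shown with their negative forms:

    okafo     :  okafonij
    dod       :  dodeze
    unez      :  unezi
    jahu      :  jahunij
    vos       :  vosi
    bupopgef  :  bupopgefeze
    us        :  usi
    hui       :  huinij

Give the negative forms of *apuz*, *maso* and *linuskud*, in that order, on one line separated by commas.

The suffix is conditioned by the final sound: -i when the stem ends in a sibilant (*unez*, *vos*, *us*); -eze when the stem ends in a non-sibilant consonant (*dod*, *bupopgef*); -nij when the stem ends in a vowel (*okafo*, *jahu*, *hui*).
The final sound of *apuz* is /z/, which is a sibilant, so the suffix is -i, giving *apuzi*.
The final sound of *maso* is /o/, which is a vowel, so the suffix is -nij, giving *masonij*.
The final sound of *linuskud* is /d/, which is a non-sibilant consonant, so the suffix is -eze, giving *linuskudeze*.

apuzi, masonij, linuskudeze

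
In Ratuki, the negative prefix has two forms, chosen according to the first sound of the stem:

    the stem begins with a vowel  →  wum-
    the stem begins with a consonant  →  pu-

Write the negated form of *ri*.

puri

*ri* — first sound /r/ (a consonant) → pu- → *puri*.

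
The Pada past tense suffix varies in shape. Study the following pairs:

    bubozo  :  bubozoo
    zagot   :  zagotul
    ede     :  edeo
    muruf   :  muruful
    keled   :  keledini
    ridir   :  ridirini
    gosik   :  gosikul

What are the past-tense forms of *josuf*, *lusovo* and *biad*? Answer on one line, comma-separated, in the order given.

josuful, lusovoo, biadini

The suffix is conditioned by the final sound: -ul when the stem ends in a voiceless consonant (*zagot*, *muruf*, *gosik*); -ini when the stem ends in a voiced consonant (*keled*, *ridir*); -o when the stem ends in a vowel (*bubozo*, *ede*).
Since the final sound of *josuf* is /f/ (a voiceless consonant), it takes -ul, giving *josuful*.
Since the final sound of *lusovo* is /o/ (a vowel), it takes -o, giving *lusovoo*.
Since the final sound of *biad* is /d/ (a voiced consonant), it takes -ini, giving *biadini*.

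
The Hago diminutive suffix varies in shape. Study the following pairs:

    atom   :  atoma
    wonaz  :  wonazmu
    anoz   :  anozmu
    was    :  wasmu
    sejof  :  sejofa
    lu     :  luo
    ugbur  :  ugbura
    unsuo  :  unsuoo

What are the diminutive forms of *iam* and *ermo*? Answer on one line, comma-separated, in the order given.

The suffix is conditioned by the final sound: -mu when the stem ends in a sibilant (*wonaz*, *anoz*, *was*); -a when the stem ends in a non-sibilant consonant (*atom*, *sejof*, *ugbur*); -o when the stem ends in a vowel (*lu*, *unsuo*).
The final sound of *iam* is /m/, which is a non-sibilant consonant, so the suffix is -a, giving *iama*.
Since the final sound of *ermo* is /o/ (a vowel), it takes -o, giving *ermoo*.

iama, ermoo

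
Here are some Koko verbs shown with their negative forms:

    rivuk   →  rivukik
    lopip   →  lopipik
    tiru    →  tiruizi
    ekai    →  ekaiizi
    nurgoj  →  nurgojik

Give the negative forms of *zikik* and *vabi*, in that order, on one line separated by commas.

zikikik, vabiizi

Looking at the final sound of each stem: -ik when the stem ends in a consonant (*rivuk*, *lopip*, *nurgoj*); -izi when the stem ends in a vowel (*tiru*, *ekai*).
*zikik*: final sound = /k/, a consonant → -ik → *zikikik*.
*vabi*: final sound = /i/, a vowel → -izi → *vabiizi*.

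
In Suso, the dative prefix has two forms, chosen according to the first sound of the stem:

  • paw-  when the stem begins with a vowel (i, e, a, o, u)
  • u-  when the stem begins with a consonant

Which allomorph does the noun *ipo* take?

paw-

*ipo*: first sound = /i/, a vowel → paw-.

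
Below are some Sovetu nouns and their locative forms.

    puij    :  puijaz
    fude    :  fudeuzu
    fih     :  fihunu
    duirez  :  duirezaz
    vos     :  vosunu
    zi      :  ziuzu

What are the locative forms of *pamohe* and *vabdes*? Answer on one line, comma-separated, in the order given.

pamoheuzu, vabdesunu

The suffix is conditioned by the final sound: -unu when the stem ends in a voiceless consonant (*fih*, *vos*); -az when the stem ends in a voiced consonant (*puij*, *duirez*); -uzu when the stem ends in a vowel (*fude*, *zi*).
The final sound of *pamohe* is /e/, which is a vowel, so the suffix is -uzu, giving *pamoheuzu*.
Since the final sound of *vabdes* is /s/ (a voiceless consonant), it takes -unu, giving *vabdesunu*.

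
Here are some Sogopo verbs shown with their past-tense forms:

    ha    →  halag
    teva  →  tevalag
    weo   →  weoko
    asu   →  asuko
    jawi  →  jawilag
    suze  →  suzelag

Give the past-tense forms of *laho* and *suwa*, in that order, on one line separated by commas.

lahoko, suwalag

The pattern is rounding harmony: -ko when the last vowel of the stem is a rounded vowel (*weo*, *asu*); -lag when the last vowel of the stem is an unrounded vowel (*ha*, *teva*, *jawi*, *suze*).
*laho* — last vowel /o/ (a rounded vowel) → -ko → *lahoko*.
Since the last vowel of *suwa* is /a/ (an unrounded vowel), it takes -lag, giving *suwalag*.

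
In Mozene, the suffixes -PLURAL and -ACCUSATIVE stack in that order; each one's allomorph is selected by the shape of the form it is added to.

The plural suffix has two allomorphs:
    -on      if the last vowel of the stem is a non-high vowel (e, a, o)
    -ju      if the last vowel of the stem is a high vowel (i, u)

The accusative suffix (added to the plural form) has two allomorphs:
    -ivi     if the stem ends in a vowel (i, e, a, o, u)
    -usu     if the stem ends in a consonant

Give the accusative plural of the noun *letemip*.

*letemip*: last vowel = /i/, a high vowel → -ju → *letemipju*.
Since the final sound of the plural form *letemipju* is /u/ (a vowel), it takes -ivi, giving *letemipjuivi*.

letemipjuivi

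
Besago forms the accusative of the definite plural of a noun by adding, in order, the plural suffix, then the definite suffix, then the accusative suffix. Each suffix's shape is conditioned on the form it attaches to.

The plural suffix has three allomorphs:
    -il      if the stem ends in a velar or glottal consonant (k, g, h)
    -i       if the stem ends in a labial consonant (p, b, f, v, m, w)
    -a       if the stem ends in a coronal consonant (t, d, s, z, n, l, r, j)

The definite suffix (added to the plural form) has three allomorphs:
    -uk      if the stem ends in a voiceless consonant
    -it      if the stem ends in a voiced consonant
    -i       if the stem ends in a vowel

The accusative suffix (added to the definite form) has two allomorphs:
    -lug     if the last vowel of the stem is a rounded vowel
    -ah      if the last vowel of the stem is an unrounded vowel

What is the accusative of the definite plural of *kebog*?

*kebog*: final consonant = /g/, velar/glottal → -il → *kebogil*.
The plural form *kebogil* — final sound /l/ (a voiced consonant) → -it → *kebogilit*.
The last vowel of the definite form *kebogilit* is /i/, which is an unrounded vowel, so the accusative suffix is -ah, giving *kebogilitah*.

kebogilitah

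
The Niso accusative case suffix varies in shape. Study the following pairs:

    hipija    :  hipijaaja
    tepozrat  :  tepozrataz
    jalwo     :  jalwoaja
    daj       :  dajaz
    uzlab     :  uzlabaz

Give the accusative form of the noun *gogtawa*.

gogtawaaja

The suffix is conditioned by the final sound: -az when the stem ends in a consonant (*tepozrat*, *daj*, *uzlab*); -aja when the stem ends in a vowel (*hipija*, *jalwo*).
*gogtawa*: final sound = /a/, a vowel → -aja → *gogtawaaja*.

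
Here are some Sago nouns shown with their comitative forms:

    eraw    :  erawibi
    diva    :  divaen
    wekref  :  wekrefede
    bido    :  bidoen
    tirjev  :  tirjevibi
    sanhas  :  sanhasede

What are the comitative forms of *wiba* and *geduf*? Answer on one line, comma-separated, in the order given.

wibaen, gedufede

The suffix is conditioned by the final sound: -ede when the stem ends in a voiceless consonant (*wekref*, *sanhas*); -ibi when the stem ends in a voiced consonant (*eraw*, *tirjev*); -en when the stem ends in a vowel (*diva*, *bido*).
Since the final sound of *wiba* is /a/ (a vowel), it takes -en, giving *wibaen*.
The final sound of *geduf* is /f/, which is a voiceless consonant, so the suffix is -ede, giving *gedufede*.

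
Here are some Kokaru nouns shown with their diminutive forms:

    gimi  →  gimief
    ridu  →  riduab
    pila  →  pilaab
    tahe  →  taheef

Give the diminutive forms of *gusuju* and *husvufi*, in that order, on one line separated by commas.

gusujuab, husvufief

The suffix is conditioned by the last vowel: -ef when the last vowel of the stem is a front vowel (*gimi*, *tahe*); -ab when the last vowel of the stem is a back vowel (*ridu*, *pila*).
Since the last vowel of *gusuju* is /u/ (a back vowel), it takes -ab, giving *gusujuab*.
*husvufi* — last vowel /i/ (a front vowel) → -ef → *husvufief*.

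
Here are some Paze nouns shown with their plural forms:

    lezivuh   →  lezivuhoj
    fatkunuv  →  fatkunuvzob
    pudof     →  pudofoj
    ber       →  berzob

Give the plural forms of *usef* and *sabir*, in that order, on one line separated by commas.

The suffix is conditioned by the final consonant: -oj when the stem ends in a voiceless consonant (*lezivuh*, *pudof*); -zob when the stem ends in a voiced consonant (*fatkunuv*, *ber*).
*usef* — final consonant /f/ (voiceless) → -oj → *usefoj*.
Since the final consonant of *sabir* is /r/ (voiced), it takes -zob, giving *sabirzob*.

usefoj, sabirzob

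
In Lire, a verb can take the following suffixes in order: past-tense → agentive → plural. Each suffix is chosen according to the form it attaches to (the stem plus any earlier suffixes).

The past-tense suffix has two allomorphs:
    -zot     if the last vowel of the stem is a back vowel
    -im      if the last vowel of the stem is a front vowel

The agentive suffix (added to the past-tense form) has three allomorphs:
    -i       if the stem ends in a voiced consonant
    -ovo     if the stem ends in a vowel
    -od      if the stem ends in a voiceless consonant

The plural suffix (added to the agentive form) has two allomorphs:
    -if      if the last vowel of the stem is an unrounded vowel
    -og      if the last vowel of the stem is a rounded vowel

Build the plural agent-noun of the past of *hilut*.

hilutzotodog

*hilut* — last vowel /u/ (a back vowel) → -zot → *hilutzot*.
Since the final sound of the past-tense form *hilutzot* is /t/ (a voiceless consonant), it takes -od, giving *hilutzotod*.
The last vowel of the agentive form *hilutzotod* is /o/, which is a rounded vowel, so the plural suffix is -og, giving *hilutzotodog*.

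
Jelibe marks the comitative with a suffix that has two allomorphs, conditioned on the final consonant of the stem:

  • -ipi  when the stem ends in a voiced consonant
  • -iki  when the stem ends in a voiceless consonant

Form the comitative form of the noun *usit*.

usitiki

*usit*: final consonant = /t/, voiceless → -iki → *usitiki*.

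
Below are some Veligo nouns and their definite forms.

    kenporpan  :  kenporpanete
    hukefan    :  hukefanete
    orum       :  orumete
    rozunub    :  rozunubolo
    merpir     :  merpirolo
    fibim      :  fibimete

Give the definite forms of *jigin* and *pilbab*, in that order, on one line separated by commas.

jiginete, pilbabolo

The suffix is conditioned by the final consonant: -ete when the stem ends in a nasal (*kenporpan*, *hukefan*, *orum*, *fibim*); -olo when the stem ends in a non-nasal consonant (*rozunub*, *merpir*).
Since the final consonant of *jigin* is /n/ (a nasal), it takes -ete, giving *jiginete*.
Since the final consonant of *pilbab* is /b/ (non-nasal), it takes -olo, giving *pilbabolo*.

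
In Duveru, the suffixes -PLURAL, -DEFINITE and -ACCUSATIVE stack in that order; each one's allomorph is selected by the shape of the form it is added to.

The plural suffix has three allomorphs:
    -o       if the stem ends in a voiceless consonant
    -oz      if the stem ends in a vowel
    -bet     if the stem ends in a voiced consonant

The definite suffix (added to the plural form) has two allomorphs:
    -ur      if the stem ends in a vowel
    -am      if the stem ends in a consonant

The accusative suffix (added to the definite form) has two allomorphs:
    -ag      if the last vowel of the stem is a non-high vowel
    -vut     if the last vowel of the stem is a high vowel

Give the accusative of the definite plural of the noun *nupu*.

*nupu*: final sound = /u/, a vowel → -oz → *nupuoz*.
The plural form *nupuoz*: final sound = /z/, a consonant → -am → *nupuozam*.
The definite form *nupuozam*: last vowel = /a/, a non-high vowel → -ag → *nupuozamag*.

nupuozamag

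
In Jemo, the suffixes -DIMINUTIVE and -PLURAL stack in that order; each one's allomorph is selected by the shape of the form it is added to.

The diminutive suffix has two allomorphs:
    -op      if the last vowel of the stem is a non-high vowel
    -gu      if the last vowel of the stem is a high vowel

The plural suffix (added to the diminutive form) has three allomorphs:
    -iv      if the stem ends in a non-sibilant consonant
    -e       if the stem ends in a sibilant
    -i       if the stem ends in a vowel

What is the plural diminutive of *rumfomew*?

*rumfomew*: last vowel = /e/, a non-high vowel → -op → *rumfomewop*.
The diminutive form *rumfomewop*: final sound = /p/, a non-sibilant consonant → -iv → *rumfomewopiv*.

rumfomewopiv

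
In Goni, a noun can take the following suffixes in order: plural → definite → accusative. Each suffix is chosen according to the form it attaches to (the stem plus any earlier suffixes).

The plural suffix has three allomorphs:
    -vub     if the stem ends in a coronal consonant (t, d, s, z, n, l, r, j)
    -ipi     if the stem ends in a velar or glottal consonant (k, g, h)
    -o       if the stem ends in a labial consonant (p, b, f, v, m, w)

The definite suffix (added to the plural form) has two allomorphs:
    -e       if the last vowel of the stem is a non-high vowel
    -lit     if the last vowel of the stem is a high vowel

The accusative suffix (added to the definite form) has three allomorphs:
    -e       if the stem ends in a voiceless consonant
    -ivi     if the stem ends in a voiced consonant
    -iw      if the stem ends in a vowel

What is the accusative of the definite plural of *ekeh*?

Since the final consonant of *ekeh* is /h/ (velar/glottal), it takes -ipi, giving *ekehipi*.
The last vowel of the plural form *ekehipi* is /i/, which is a high vowel, so the definite suffix is -lit, giving *ekehipilit*.
Since the final sound of the definite form *ekehipilit* is /t/ (a voiceless consonant), it takes -e, giving *ekehipilite*.

ekehipilite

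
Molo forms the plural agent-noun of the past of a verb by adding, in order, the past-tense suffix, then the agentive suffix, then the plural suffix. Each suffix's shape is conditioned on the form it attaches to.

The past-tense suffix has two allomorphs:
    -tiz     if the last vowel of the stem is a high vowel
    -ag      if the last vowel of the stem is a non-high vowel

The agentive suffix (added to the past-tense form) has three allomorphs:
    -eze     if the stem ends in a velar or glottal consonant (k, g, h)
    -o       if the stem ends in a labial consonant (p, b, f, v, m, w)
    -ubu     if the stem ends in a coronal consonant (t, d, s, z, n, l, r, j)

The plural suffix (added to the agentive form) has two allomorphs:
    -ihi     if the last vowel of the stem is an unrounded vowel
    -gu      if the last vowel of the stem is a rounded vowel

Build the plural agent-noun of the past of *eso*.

esoagezeihi

The last vowel of *eso* is /o/, which is a non-high vowel, so the past-tense suffix is -ag, giving *esoag*.
The final consonant of the past-tense form *esoag* is /g/, which is velar/glottal, so the agentive suffix is -eze, giving *esoageze*.
The agentive form *esoageze*: last vowel = /e/, an unrounded vowel → -ihi → *esoagezeihi*.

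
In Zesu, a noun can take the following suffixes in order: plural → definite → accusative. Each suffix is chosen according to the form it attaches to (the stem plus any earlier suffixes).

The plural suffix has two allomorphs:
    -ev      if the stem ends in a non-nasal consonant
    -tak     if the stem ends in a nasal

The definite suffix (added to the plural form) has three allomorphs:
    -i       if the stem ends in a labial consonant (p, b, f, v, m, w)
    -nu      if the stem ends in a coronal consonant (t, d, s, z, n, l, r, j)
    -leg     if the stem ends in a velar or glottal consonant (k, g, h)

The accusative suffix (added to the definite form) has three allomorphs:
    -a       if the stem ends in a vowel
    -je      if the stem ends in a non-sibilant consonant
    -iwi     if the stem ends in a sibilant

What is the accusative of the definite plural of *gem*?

Since the final consonant of *gem* is /m/ (a nasal), it takes -tak, giving *gemtak*.
The plural form *gemtak* — final consonant /k/ (velar/glottal) → -leg → *gemtakleg*.
Since the final sound of the definite form *gemtakleg* is /g/ (a non-sibilant consonant), it takes -je, giving *gemtaklegje*.

gemtaklegje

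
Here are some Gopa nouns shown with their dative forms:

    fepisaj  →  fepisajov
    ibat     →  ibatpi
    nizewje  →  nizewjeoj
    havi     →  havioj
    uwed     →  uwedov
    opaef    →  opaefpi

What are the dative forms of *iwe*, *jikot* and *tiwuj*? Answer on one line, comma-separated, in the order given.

iweoj, jikotpi, tiwujov

The alternation tracks the final sound of the stem — -pi when the stem ends in a voiceless consonant (*ibat*, *opaef*); -ov when the stem ends in a voiced consonant (*fepisaj*, *uwed*); -oj when the stem ends in a vowel (*nizewje*, *havi*).
Since the final sound of *iwe* is /e/ (a vowel), it takes -oj, giving *iweoj*.
*jikot*: final sound = /t/, a voiceless consonant → -pi → *jikotpi*.
*tiwuj*: final sound = /j/, a voiced consonant → -ov → *tiwujov*.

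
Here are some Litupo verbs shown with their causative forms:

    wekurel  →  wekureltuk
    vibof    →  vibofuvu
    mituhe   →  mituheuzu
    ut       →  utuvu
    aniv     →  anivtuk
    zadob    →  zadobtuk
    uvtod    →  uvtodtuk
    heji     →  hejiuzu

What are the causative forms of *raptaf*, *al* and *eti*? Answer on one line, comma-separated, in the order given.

The pattern is voicing of the final sound: -uvu when the stem ends in a voiceless consonant (*vibof*, *ut*); -tuk when the stem ends in a voiced consonant (*wekurel*, *aniv*, *zadob*, *uvtod*); -uzu when the stem ends in a vowel (*mituhe*, *heji*).
*raptaf* — final sound /f/ (a voiceless consonant) → -uvu → *raptafuvu*.
The final sound of *al* is /l/, which is a voiced consonant, so the suffix is -tuk, giving *altuk*.
The final sound of *eti* is /i/, which is a vowel, so the suffix is -uzu, giving *etiuzu*.

raptafuvu, altuk, etiuzu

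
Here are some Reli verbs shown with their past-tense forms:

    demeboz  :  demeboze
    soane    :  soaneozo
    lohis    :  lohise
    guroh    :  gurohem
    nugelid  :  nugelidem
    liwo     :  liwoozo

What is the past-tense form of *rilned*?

rilnedem

Looking at the final sound of each stem: -e when the stem ends in a sibilant (*demeboz*, *lohis*); -em when the stem ends in a non-sibilant consonant (*guroh*, *nugelid*); -ozo when the stem ends in a vowel (*soane*, *liwo*).
The final sound of *rilned* is /d/, which is a non-sibilant consonant, so the suffix is -em, giving *rilnedem*.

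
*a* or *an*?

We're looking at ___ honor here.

The indefinite article is chosen by the initial *sound* of the following word, not its spelling.
*honor* begins with the sound /ɒ/ (silent h) — a vowel sound.
So the article is *an*: We're looking at an honor here.

an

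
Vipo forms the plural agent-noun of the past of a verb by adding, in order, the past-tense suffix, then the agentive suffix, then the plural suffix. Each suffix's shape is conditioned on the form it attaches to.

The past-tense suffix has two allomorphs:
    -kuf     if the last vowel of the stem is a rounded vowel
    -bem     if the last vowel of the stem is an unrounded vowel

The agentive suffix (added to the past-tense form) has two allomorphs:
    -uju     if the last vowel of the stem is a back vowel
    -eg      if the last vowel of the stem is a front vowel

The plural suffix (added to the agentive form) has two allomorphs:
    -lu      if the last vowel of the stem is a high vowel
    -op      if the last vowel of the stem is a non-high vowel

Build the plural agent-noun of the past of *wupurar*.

wupurarbemegop

The last vowel of *wupurar* is /a/, which is an unrounded vowel, so the past-tense suffix is -bem, giving *wupurarbem*.
The last vowel of the past-tense form *wupurarbem* is /e/, which is a front vowel, so the agentive suffix is -eg, giving *wupurarbemeg*.
The agentive form *wupurarbemeg*: last vowel = /e/, a non-high vowel → -op → *wupurarbemegop*.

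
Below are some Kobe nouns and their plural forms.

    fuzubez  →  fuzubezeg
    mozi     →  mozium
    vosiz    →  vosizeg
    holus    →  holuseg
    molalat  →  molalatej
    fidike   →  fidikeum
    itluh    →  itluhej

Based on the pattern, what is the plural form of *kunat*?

kunatej

The suffix is conditioned by the final sound: -eg when the stem ends in a sibilant (*fuzubez*, *vosiz*, *holus*); -ej when the stem ends in a non-sibilant consonant (*molalat*, *itluh*); -um when the stem ends in a vowel (*mozi*, *fidike*).
*kunat* — final sound /t/ (a non-sibilant consonant) → -ej → *kunatej*.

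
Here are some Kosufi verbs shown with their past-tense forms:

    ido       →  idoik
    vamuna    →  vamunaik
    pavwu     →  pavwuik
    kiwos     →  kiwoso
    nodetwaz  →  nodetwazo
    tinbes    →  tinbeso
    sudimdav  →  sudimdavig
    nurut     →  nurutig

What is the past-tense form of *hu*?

huik

The suffix is conditioned by the final sound: -o when the stem ends in a sibilant (*kiwos*, *nodetwaz*, *tinbes*); -ig when the stem ends in a non-sibilant consonant (*sudimdav*, *nurut*); -ik when the stem ends in a vowel (*ido*, *vamuna*, *pavwu*).
*hu* — final sound /u/ (a vowel) → -ik → *huik*.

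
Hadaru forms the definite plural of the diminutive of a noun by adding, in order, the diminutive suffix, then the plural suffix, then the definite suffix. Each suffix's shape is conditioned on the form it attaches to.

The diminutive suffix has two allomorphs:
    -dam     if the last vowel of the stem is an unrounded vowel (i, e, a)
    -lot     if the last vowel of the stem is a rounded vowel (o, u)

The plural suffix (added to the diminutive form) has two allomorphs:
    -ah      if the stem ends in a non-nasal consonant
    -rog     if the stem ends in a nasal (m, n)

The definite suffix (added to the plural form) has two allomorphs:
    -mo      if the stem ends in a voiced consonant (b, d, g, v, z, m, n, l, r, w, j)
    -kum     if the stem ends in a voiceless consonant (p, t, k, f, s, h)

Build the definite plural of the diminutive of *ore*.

Since the last vowel of *ore* is /e/ (an unrounded vowel), it takes -dam, giving *oredam*.
The final consonant of the diminutive form *oredam* is /m/, which is a nasal, so the plural suffix is -rog, giving *oredamrog*.
The final consonant of the plural form *oredamrog* is /g/, which is voiced, so the definite suffix is -mo, giving *oredamrogmo*.

oredamrogmo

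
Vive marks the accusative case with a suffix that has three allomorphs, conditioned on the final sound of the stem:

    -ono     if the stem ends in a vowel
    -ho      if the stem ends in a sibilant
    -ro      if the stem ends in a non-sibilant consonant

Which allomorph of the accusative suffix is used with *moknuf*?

-ro

*moknuf*: final sound = /f/, a non-sibilant consonant → -ro.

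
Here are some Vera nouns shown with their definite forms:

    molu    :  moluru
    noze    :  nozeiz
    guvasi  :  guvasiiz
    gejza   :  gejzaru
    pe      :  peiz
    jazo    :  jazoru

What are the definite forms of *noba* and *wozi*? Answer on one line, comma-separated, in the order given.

nobaru, woziiz

The pattern is front/back vowel harmony: -iz when the last vowel of the stem is a front vowel (*noze*, *guvasi*, *pe*); -ru when the last vowel of the stem is a back vowel (*molu*, *gejza*, *jazo*).
The last vowel of *noba* is /a/, which is a back vowel, so the suffix is -ru, giving *nobaru*.
The last vowel of *wozi* is /i/, which is a front vowel, so the suffix is -iz, giving *woziiz*.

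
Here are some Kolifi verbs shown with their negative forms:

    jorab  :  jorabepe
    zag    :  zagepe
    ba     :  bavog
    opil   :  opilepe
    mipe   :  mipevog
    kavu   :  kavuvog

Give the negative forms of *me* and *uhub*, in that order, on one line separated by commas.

mevog, uhubepe

The suffix is conditioned by the final sound: -epe when the stem ends in a consonant (*jorab*, *zag*, *opil*); -vog when the stem ends in a vowel (*ba*, *mipe*, *kavu*).
*me* — final sound /e/ (a vowel) → -vog → *mevog*.
*uhub*: final sound = /b/, a consonant → -epe → *uhubepe*.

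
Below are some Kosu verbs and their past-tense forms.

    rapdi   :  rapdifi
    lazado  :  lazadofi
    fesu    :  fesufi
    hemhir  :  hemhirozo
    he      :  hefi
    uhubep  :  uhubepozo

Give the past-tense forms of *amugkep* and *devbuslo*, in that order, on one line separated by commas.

The pattern is consonant vs. vowel: -ozo when the stem ends in a consonant (*hemhir*, *uhubep*); -fi when the stem ends in a vowel (*rapdi*, *lazado*, *fesu*, *he*).
*amugkep* — final sound /p/ (a consonant) → -ozo → *amugkepozo*.
*devbuslo*: final sound = /o/, a vowel → -fi → *devbuslofi*.

amugkepozo, devbuslofi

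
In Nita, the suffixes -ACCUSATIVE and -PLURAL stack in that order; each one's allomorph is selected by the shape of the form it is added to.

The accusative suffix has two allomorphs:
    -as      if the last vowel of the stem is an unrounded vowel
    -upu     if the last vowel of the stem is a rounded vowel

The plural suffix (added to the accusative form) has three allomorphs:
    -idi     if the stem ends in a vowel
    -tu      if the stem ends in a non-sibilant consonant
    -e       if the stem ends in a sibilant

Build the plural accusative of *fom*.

Since the last vowel of *fom* is /o/ (a rounded vowel), it takes -upu, giving *fomupu*.
The accusative form *fomupu* — final sound /u/ (a vowel) → -idi → *fomupuidi*.

fomupuidi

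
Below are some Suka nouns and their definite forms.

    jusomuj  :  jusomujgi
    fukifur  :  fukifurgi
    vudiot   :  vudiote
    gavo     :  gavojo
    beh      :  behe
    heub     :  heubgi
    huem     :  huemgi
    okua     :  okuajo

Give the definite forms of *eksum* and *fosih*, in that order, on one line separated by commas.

eksumgi, fosihe

The alternation tracks the final sound of the stem — -e when the stem ends in a voiceless consonant (*vudiot*, *beh*); -gi when the stem ends in a voiced consonant (*jusomuj*, *fukifur*, *heub*, *huem*); -jo when the stem ends in a vowel (*gavo*, *okua*).
The final sound of *eksum* is /m/, which is a voiced consonant, so the suffix is -gi, giving *eksumgi*.
*fosih* — final sound /h/ (a voiceless consonant) → -e → *fosihe*.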